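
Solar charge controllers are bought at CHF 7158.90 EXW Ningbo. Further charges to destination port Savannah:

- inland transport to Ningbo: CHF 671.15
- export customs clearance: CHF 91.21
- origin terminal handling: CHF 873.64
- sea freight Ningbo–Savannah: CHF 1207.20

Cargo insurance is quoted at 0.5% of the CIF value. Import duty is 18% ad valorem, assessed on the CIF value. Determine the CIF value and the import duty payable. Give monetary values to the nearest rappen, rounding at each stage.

CIF value: CHF 10052.36; import duty: CHF 1809.42

Let C be the CIF value. C = EXW price + pre-shipment costs + freight + 0.5% × C
C − 0.5% × C = 7158.90 + 671.15 + 91.21 + 873.64 + 1207.20
0.995 × C = 10002.10
C = 10002.10 / 0.995 = 10052.36
Insurance premium = 0.5% × 10052.36 = 50.26
Import duty = 10052.36 × 18% = 1809.42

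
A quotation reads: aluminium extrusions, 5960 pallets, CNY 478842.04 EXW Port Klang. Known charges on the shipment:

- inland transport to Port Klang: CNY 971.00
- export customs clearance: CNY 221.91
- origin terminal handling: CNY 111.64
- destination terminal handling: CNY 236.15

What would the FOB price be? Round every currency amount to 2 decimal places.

FOB price: CNY 480146.59

Not relevant to the conversion: destination terminal — on the buyer under both terms; not part of either seller's price.
From EXW to FOB, the seller additionally bears: inland to port, export clearance, origin terminal.
FOB price = 478842.04 + 971.00 + 221.91 + 111.64 = 480146.59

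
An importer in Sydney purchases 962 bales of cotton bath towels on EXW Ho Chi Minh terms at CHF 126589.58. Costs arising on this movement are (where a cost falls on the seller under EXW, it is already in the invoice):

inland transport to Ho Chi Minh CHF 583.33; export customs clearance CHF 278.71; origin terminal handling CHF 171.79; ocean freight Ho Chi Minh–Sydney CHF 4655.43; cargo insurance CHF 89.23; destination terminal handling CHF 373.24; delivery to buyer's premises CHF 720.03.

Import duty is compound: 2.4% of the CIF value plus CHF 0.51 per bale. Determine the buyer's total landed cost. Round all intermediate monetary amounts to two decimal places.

Total landed cost: CHF 137128.79

EXW: the seller makes goods available at their premises; the buyer bears all onward costs.
CIF value = EXW price + inland to port + export clearance + origin terminal + freight + insurance = 126589.58 + 583.33 + 278.71 + 171.79 + 4655.43 + 89.23 = 132368.07
Ad valorem component: 132368.07 × 2.4% = 3176.83
Specific component: 962 × 0.51 = 490.62
Import duty = 3176.83 + 490.62 = 3667.45
Buyer bears: inland to port 583.33 + export clearance 278.71 + origin terminal 171.79 + freight 4655.43 + insurance 89.23 + destination terminal 373.24 + delivery 720.03 + duty 3667.45 = 10539.21
Landed cost = invoice 126589.58 + 10539.21 = 137128.79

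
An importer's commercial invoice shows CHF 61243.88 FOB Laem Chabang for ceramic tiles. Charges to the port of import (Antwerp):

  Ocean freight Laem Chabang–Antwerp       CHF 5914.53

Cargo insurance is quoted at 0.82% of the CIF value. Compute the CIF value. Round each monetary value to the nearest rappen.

Let C be the CIF value. C = FOB price + freight + 0.82% × C
C − 0.82% × C = 61243.88 + 5914.53
0.9918 × C = 67158.41
C = 67158.41 / 0.9918 = 67713.66
Insurance premium = 0.82% × 67713.66 = 555.25

CIF value: CHF 67713.66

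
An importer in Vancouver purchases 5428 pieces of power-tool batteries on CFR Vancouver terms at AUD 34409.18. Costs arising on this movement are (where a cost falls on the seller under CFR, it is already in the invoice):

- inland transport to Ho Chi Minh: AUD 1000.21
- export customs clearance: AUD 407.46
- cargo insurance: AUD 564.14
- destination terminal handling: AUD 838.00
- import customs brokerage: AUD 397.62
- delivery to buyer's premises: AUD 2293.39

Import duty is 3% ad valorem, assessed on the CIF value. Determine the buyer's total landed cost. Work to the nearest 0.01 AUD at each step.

Total landed cost: AUD 39551.53

CFR: the seller pays costs through ocean freight to the destination port, but not insurance.
Already in the invoice (seller's account under CFR): inland to port, export clearance — exclude.
CIF value = CFR price + insurance = 34409.18 + 564.14 = 34973.32
Import duty = 34973.32 × 3% = 1049.20
Buyer bears: insurance 564.14 + destination terminal 838.00 + brokerage 397.62 + delivery 2293.39 + duty 1049.20 = 5142.35
Landed cost = invoice 34409.18 + 5142.35 = 39551.53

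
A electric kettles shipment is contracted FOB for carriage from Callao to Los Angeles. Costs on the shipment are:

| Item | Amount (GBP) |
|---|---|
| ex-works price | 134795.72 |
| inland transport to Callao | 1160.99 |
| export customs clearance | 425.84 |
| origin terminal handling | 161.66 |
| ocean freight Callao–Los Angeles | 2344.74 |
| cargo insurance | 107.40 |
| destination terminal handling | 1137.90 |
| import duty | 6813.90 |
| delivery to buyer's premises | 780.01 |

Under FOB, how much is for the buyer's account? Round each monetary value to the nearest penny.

Buyer's account: GBP 11183.95

FOB: the seller bears costs until goods are on board at the origin port; the buyer bears freight, insurance and all costs thereafter.
Seller's account: goods 134795.72 + inland to port 1160.99 + export clearance 425.84 + origin terminal 161.66 = 136544.21
Buyer's account: freight 2344.74 + insurance 107.40 + destination terminal 1137.90 + duty 6813.90 + delivery 780.01 = 11183.95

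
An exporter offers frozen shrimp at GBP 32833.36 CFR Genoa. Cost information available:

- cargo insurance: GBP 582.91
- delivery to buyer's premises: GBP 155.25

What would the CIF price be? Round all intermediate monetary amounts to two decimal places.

Not relevant to the conversion: delivery — on the buyer under both terms; not part of either seller's price.
From CFR to CIF, the seller additionally bears: insurance.
CIF price = 32833.36 + 582.91 = 33416.27

CIF price: GBP 33416.27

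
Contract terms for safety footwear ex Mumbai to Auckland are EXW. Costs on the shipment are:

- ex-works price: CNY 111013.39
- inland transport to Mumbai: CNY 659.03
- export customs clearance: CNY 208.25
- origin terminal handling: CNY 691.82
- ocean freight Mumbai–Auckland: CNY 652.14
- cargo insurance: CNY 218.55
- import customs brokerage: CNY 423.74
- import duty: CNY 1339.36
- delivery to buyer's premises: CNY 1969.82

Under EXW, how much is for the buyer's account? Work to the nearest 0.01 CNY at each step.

Buyer's account: CNY 6162.71

EXW: the seller makes goods available at their premises; the buyer bears all onward costs.
Seller's account: goods 111013.39 = 111013.39
Buyer's account: inland to port 659.03 + export clearance 208.25 + origin terminal 691.82 + freight 652.14 + insurance 218.55 + brokerage 423.74 + duty 1339.36 + delivery 1969.82 = 6162.71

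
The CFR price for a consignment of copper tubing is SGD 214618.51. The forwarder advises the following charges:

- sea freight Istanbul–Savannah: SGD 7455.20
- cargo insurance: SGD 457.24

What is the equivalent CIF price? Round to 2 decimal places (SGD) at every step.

CIF price: SGD 215075.75

Not relevant to the conversion: freight — on the seller under both CFR and CIF; already in the CFR price and stays in the CIF price.
From CFR to CIF, the seller additionally bears: insurance.
CIF price = 214618.51 + 457.24 = 215075.75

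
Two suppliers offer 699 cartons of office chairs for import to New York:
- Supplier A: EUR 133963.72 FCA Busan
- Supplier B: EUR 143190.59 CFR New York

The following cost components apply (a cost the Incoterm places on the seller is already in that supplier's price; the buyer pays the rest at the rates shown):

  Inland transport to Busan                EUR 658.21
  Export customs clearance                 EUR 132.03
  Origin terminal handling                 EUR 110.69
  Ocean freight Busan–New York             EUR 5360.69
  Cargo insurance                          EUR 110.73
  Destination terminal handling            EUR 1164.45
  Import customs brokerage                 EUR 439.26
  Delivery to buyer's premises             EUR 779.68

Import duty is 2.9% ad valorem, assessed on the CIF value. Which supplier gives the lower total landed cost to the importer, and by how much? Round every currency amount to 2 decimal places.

Supplier A is cheaper by EUR 3864.40

Supplier A (FCA):
CIF value = FCA price + origin terminal + freight + insurance = 133963.72 + 110.69 + 5360.69 + 110.73 = 139545.83
Import duty = 139545.83 × 2.9% = 4046.83
Buyer bears (A): 110.69 + 5360.69 + 110.73 + 1164.45 + 439.26 + 779.68 = 7965.50
Landed cost (A) = invoice 133963.72 + 7965.50 + duty 4046.83 = 145976.05
Supplier B (CFR):
CIF value = CFR price + insurance = 143190.59 + 110.73 = 143301.32
Import duty = 143301.32 × 2.9% = 4155.74
Buyer bears (B): 110.73 + 1164.45 + 439.26 + 779.68 = 2494.12
Landed cost (B) = invoice 143190.59 + 2494.12 + duty 4155.74 = 149840.45
Difference = |145976.05 − 149840.45| = 3864.40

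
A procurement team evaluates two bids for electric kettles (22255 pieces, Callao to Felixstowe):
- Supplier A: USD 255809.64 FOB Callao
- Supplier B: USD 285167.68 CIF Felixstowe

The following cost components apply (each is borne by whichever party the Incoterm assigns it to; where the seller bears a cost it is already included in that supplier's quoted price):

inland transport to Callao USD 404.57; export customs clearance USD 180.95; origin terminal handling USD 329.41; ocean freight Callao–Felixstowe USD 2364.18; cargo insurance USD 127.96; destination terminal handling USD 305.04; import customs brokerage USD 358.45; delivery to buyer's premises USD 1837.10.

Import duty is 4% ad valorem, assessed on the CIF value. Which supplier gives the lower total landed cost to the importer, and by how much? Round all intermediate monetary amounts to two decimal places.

Supplier A is cheaper by USD 27940.54

Supplier A (FOB):
CIF value = FOB price + freight + insurance = 255809.64 + 2364.18 + 127.96 = 258301.78
Import duty = 258301.78 × 4% = 10332.07
Buyer bears (A): 2364.18 + 127.96 + 305.04 + 358.45 + 1837.10 = 4992.73
Landed cost (A) = invoice 255809.64 + 4992.73 + duty 10332.07 = 271134.44
Supplier B (CIF):
The CIF price already equals the CIF value: 285167.68
Import duty = 285167.68 × 4% = 11406.71
Buyer bears (B): 305.04 + 358.45 + 1837.10 = 2500.59
Landed cost (B) = invoice 285167.68 + 2500.59 + duty 11406.71 = 299074.98
Difference = |271134.44 − 299074.98| = 27940.54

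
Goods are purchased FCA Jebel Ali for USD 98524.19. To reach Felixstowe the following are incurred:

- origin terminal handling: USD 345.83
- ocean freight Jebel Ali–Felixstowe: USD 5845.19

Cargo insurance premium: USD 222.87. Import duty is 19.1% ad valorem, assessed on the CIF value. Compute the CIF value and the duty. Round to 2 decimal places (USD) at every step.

CIF = FCA price + pre-shipment costs + freight + insurance
CIF = 98524.19 + 345.83 + 5845.19 + 222.87 = 104938.08
Import duty = 104938.08 × 19.1% = 20043.17

CIF value: USD 104938.08; import duty: USD 20043.17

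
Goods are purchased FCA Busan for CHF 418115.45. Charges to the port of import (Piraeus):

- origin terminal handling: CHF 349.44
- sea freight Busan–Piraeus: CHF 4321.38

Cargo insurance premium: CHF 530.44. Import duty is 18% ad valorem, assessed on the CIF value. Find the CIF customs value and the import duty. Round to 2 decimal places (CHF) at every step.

CIF = FCA price + pre-shipment costs + freight + insurance
CIF = 418115.45 + 349.44 + 4321.38 + 530.44 = 423316.71
Import duty = 423316.71 × 18% = 76197.01

CIF value: CHF 423316.71; import duty: CHF 76197.01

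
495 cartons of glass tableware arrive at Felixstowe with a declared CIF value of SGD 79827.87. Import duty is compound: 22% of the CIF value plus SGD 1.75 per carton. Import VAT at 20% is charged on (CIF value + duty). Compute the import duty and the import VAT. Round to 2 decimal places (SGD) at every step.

Ad valorem component: 79827.87 × 22% = 17562.13
Specific component: 495 × 1.75 = 866.25
Import duty = 17562.13 + 866.25 = 18428.38
VAT base = CIF + duty = 79827.87 + 18428.38 = 98256.25
Import VAT = 98256.25 × 20% = 19651.25

Import duty: SGD 18428.38; import VAT: SGD 19651.25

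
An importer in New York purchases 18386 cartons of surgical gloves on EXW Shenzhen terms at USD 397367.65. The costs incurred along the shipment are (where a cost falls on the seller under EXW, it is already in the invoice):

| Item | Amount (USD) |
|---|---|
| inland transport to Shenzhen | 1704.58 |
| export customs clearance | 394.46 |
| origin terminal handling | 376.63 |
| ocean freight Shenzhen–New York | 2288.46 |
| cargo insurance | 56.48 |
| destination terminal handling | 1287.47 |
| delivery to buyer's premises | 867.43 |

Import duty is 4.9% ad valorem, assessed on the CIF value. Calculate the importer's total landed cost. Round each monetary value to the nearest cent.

Total landed cost: USD 424050.38

EXW: the seller makes goods available at their premises; the buyer bears all onward costs.
CIF value = EXW price + inland to port + export clearance + origin terminal + freight + insurance = 397367.65 + 1704.58 + 394.46 + 376.63 + 2288.46 + 56.48 = 402188.26
Import duty = 402188.26 × 4.9% = 19707.22
Buyer bears: inland to port 1704.58 + export clearance 394.46 + origin terminal 376.63 + freight 2288.46 + insurance 56.48 + destination terminal 1287.47 + delivery 867.43 + duty 19707.22 = 26682.73
Landed cost = invoice 397367.65 + 26682.73 = 424050.38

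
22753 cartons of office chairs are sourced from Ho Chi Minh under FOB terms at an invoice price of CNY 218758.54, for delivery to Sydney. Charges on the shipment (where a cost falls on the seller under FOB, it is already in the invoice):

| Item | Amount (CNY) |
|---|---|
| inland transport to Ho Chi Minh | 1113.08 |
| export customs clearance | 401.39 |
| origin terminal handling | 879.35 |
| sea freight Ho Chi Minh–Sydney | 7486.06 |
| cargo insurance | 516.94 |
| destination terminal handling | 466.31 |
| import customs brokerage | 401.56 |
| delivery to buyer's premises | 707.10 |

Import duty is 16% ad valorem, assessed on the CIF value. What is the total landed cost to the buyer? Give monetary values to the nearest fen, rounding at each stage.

FOB: the seller bears costs until goods are on board at the origin port; the buyer bears freight, insurance and all costs thereafter.
Already in the invoice (seller's account under FOB): inland to port, export clearance, origin terminal — exclude.
CIF value = FOB price + freight + insurance = 218758.54 + 7486.06 + 516.94 = 226761.54
Import duty = 226761.54 × 16% = 36281.85
Buyer bears: freight 7486.06 + insurance 516.94 + destination terminal 466.31 + brokerage 401.56 + delivery 707.10 + duty 36281.85 = 45859.82
Landed cost = invoice 218758.54 + 45859.82 = 264618.36

Total landed cost: CNY 264618.36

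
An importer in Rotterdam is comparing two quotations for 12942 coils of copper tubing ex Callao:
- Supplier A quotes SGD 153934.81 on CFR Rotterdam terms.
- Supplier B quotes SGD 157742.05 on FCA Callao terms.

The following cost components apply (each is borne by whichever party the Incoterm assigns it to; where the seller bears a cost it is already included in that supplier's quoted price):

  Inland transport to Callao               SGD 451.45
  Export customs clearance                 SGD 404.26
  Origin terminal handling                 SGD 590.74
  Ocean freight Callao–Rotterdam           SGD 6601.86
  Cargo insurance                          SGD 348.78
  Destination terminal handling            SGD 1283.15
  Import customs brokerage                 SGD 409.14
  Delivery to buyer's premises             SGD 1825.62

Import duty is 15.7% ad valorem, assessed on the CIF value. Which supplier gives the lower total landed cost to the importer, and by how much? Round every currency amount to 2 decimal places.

Supplier A (CFR):
CIF value = CFR price + insurance = 153934.81 + 348.78 = 154283.59
Import duty = 154283.59 × 15.7% = 24222.52
Buyer bears (A): 348.78 + 1283.15 + 409.14 + 1825.62 = 3866.69
Landed cost (A) = invoice 153934.81 + 3866.69 + duty 24222.52 = 182024.02
Supplier B (FCA):
CIF value = FCA price + origin terminal + freight + insurance = 157742.05 + 590.74 + 6601.86 + 348.78 = 165283.43
Import duty = 165283.43 × 15.7% = 25949.50
Buyer bears (B): 590.74 + 6601.86 + 348.78 + 1283.15 + 409.14 + 1825.62 = 11059.29
Landed cost (B) = invoice 157742.05 + 11059.29 + duty 25949.50 = 194750.84
Difference = |182024.02 − 194750.84| = 12726.82

Supplier A is cheaper by SGD 12726.82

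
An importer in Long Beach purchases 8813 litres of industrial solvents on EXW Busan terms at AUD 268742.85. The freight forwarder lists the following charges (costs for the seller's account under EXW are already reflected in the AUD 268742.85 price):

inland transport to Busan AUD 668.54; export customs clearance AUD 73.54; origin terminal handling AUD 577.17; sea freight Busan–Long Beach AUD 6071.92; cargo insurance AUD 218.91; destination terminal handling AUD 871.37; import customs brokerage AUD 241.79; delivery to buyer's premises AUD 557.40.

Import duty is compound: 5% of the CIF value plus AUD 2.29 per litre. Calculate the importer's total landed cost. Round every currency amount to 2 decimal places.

EXW: the seller makes goods available at their premises; the buyer bears all onward costs.
CIF value = EXW price + inland to port + export clearance + origin terminal + freight + insurance = 268742.85 + 668.54 + 73.54 + 577.17 + 6071.92 + 218.91 = 276352.93
Ad valorem component: 276352.93 × 5% = 13817.65
Specific component: 8813 × 2.29 = 20181.77
Import duty = 13817.65 + 20181.77 = 33999.42
Buyer bears: inland to port 668.54 + export clearance 73.54 + origin terminal 577.17 + freight 6071.92 + insurance 218.91 + destination terminal 871.37 + brokerage 241.79 + delivery 557.40 + duty 33999.42 = 43280.06
Landed cost = invoice 268742.85 + 43280.06 = 312022.91

Total landed cost: AUD 312022.91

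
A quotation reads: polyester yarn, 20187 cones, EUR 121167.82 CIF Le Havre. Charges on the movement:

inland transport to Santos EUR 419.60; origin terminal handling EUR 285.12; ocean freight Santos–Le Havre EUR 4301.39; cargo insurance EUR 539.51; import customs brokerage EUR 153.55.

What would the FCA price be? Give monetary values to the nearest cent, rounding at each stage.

FCA price: EUR 116041.80

Not relevant to the conversion: inland to port — on the seller under both CIF and FCA; already in the CIF price and stays in the FCA price. brokerage — on the buyer under both terms; not part of either seller's price.
From CIF to FCA, the seller no longer bears: origin terminal, freight, insurance.
FCA price = 121167.82 − 285.12 − 4301.39 − 539.51 = 116041.80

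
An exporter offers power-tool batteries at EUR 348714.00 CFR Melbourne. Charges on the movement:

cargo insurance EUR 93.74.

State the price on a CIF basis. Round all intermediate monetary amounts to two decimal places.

From CFR to CIF, the seller additionally bears: insurance.
CIF price = 348714.00 + 93.74 = 348807.74

CIF price: EUR 348807.74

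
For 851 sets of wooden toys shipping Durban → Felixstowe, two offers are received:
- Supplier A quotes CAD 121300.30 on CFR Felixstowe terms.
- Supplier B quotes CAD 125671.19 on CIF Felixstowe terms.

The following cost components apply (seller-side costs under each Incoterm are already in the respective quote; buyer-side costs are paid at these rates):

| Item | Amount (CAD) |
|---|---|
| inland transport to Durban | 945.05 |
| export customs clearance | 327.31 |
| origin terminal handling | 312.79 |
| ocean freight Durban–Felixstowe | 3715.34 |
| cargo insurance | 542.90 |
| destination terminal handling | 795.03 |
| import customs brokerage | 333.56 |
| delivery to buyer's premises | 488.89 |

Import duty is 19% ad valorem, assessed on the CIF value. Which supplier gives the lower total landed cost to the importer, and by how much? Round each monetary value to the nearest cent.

Supplier A is cheaper by CAD 4555.31

Supplier A (CFR):
CIF value = CFR price + insurance = 121300.30 + 542.90 = 121843.20
Import duty = 121843.20 × 19% = 23150.21
Buyer bears (A): 542.90 + 795.03 + 333.56 + 488.89 = 2160.38
Landed cost (A) = invoice 121300.30 + 2160.38 + duty 23150.21 = 146610.89
Supplier B (CIF):
The CIF price already equals the CIF value: 125671.19
Import duty = 125671.19 × 19% = 23877.53
Buyer bears (B): 795.03 + 333.56 + 488.89 = 1617.48
Landed cost (B) = invoice 125671.19 + 1617.48 + duty 23877.53 = 151166.20
Difference = |146610.89 − 151166.20| = 4555.31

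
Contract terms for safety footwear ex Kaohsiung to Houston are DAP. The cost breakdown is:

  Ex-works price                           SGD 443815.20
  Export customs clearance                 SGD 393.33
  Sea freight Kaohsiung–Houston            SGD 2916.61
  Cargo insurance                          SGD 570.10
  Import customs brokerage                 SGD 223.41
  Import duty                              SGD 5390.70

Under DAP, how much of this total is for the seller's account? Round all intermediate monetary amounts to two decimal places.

Seller's account: SGD 447695.24

DAP: the seller bears all costs to the named destination except import duty and clearance.
Seller's account: goods 443815.20 + export clearance 393.33 + freight 2916.61 + insurance 570.10 = 447695.24
Buyer's account: brokerage 223.41 + duty 5390.70 = 5614.11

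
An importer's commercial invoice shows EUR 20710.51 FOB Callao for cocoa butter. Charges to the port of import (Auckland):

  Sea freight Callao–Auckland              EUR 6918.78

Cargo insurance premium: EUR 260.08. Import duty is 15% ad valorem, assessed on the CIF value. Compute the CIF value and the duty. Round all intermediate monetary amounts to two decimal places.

CIF value: EUR 27889.37; import duty: EUR 4183.41

CIF = FOB price + freight + insurance
CIF = 20710.51 + 6918.78 + 260.08 = 27889.37
Import duty = 27889.37 × 15% = 4183.41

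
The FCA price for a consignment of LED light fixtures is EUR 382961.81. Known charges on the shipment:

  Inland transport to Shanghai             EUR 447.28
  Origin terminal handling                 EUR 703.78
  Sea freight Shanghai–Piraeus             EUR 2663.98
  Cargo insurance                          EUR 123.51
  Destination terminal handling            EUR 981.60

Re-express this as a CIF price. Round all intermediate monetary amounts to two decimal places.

Not relevant to the conversion: inland to port — on the seller under both FCA and CIF; already in the FCA price and stays in the CIF price. destination terminal — on the buyer under both terms; not part of either seller's price.
From FCA to CIF, the seller additionally bears: origin terminal, freight, insurance.
CIF price = 382961.81 + 703.78 + 2663.98 + 123.51 = 386453.08

CIF price: EUR 386453.08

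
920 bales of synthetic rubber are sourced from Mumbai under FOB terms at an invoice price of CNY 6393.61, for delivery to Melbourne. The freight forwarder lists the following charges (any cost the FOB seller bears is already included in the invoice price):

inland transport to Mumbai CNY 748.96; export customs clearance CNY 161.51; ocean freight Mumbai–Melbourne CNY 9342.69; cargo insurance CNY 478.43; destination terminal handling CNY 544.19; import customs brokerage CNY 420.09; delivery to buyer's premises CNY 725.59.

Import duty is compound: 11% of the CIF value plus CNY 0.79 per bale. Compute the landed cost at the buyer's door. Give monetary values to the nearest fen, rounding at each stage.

FOB: the seller bears costs until goods are on board at the origin port; the buyer bears freight, insurance and all costs thereafter.
Already in the invoice (seller's account under FOB): inland to port, export clearance — exclude.
CIF value = FOB price + freight + insurance = 6393.61 + 9342.69 + 478.43 = 16214.73
Ad valorem component: 16214.73 × 11% = 1783.62
Specific component: 920 × 0.79 = 726.80
Import duty = 1783.62 + 726.80 = 2510.42
Buyer bears: freight 9342.69 + insurance 478.43 + destination terminal 544.19 + brokerage 420.09 + delivery 725.59 + duty 2510.42 = 14021.41
Landed cost = invoice 6393.61 + 14021.41 = 20415.02

Total landed cost: CNY 20415.02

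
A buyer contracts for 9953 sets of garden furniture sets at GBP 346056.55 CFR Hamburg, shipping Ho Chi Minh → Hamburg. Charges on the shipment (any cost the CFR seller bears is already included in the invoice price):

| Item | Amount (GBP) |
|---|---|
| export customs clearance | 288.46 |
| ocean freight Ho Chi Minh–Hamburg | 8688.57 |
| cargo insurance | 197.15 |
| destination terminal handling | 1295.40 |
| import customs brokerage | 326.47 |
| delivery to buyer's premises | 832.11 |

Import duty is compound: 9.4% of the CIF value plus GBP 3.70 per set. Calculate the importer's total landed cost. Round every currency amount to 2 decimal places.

Total landed cost: GBP 418081.63

CFR: the seller pays costs through ocean freight to the destination port, but not insurance.
Already in the invoice (seller's account under CFR): export clearance, freight — exclude.
CIF value = CFR price + insurance = 346056.55 + 197.15 = 346253.70
Ad valorem component: 346253.70 × 9.4% = 32547.85
Specific component: 9953 × 3.70 = 36826.10
Import duty = 32547.85 + 36826.10 = 69373.95
Buyer bears: insurance 197.15 + destination terminal 1295.40 + brokerage 326.47 + delivery 832.11 + duty 69373.95 = 72025.08
Landed cost = invoice 346056.55 + 72025.08 = 418081.63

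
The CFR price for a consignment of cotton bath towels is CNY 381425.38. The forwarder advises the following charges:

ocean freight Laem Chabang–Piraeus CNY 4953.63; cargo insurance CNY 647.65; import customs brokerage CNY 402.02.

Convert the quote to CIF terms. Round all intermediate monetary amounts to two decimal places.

CIF price: CNY 382073.03

Not relevant to the conversion: freight — on the seller under both CFR and CIF; already in the CFR price and stays in the CIF price. brokerage — on the buyer under both terms; not part of either seller's price.
From CFR to CIF, the seller additionally bears: insurance.
CIF price = 381425.38 + 647.65 = 382073.03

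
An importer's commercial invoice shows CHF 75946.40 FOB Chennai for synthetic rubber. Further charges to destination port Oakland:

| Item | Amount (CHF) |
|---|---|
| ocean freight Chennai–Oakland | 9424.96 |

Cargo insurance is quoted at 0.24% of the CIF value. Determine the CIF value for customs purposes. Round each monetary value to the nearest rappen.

CIF value: CHF 85576.74

Let C be the CIF value. C = FOB price + freight + 0.24% × C
C − 0.24% × C = 75946.40 + 9424.96
0.9976 × C = 85371.36
C = 85371.36 / 0.9976 = 85576.74
Insurance premium = 0.24% × 85576.74 = 205.38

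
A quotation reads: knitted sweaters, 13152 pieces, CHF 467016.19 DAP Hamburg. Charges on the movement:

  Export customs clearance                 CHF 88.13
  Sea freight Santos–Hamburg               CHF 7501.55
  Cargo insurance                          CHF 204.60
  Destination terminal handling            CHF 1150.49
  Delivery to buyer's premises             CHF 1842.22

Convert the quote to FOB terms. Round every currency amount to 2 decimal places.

FOB price: CHF 456317.33

Not relevant to the conversion: export clearance — on the seller under both DAP and FOB; already in the DAP price and stays in the FOB price.
From DAP to FOB, the seller no longer bears: freight, insurance, destination terminal, delivery.
FOB price = 467016.19 − 7501.55 − 204.60 − 1150.49 − 1842.22 = 456317.33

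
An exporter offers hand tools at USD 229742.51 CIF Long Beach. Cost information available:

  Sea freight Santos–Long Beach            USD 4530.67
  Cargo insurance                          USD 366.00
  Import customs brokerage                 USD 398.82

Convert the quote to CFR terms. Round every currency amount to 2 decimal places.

CFR price: USD 229376.51

Not relevant to the conversion: freight — on the seller under both CIF and CFR; already in the CIF price and stays in the CFR price. brokerage — on the buyer under both terms; not part of either seller's price.
From CIF to CFR, the seller no longer bears: insurance.
CFR price = 229742.51 − 366.00 = 229376.51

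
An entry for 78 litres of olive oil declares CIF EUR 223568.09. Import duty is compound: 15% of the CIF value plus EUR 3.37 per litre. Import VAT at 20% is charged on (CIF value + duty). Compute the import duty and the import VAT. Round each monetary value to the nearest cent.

Import duty: EUR 33798.07; import VAT: EUR 51473.23

Ad valorem component: 223568.09 × 15% = 33535.21
Specific component: 78 × 3.37 = 262.86
Import duty = 33535.21 + 262.86 = 33798.07
VAT base = CIF + duty = 223568.09 + 33798.07 = 257366.16
Import VAT = 257366.16 × 20% = 51473.23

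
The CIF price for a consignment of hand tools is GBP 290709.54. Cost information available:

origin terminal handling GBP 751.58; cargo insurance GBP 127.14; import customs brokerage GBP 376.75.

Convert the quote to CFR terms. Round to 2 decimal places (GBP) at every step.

CFR price: GBP 290582.40

Not relevant to the conversion: origin terminal — on the seller under both CIF and CFR; already in the CIF price and stays in the CFR price. brokerage — on the buyer under both terms; not part of either seller's price.
From CIF to CFR, the seller no longer bears: insurance.
CFR price = 290709.54 − 127.14 = 290582.40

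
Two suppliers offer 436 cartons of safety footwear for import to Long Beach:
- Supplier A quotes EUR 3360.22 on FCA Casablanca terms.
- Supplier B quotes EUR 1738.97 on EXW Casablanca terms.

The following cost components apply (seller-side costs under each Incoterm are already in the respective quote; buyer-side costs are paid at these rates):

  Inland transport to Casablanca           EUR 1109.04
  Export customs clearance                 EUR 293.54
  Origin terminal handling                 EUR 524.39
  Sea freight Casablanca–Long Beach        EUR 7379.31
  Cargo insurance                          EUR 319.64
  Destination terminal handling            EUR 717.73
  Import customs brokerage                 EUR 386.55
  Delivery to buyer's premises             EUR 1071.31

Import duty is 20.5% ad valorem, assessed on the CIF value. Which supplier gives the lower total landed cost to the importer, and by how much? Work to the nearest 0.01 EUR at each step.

Supplier B is cheaper by EUR 263.50

Supplier A (FCA):
CIF value = FCA price + origin terminal + freight + insurance = 3360.22 + 524.39 + 7379.31 + 319.64 = 11583.56
Import duty = 11583.56 × 20.5% = 2374.63
Buyer bears (A): 524.39 + 7379.31 + 319.64 + 717.73 + 386.55 + 1071.31 = 10398.93
Landed cost (A) = invoice 3360.22 + 10398.93 + duty 2374.63 = 16133.78
Supplier B (EXW):
CIF value = EXW price + inland to port + export clearance + origin terminal + freight + insurance = 1738.97 + 1109.04 + 293.54 + 524.39 + 7379.31 + 319.64 = 11364.89
Import duty = 11364.89 × 20.5% = 2329.80
Buyer bears (B): 1109.04 + 293.54 + 524.39 + 7379.31 + 319.64 + 717.73 + 386.55 + 1071.31 = 11801.51
Landed cost (B) = invoice 1738.97 + 11801.51 + duty 2329.80 = 15870.28
Difference = |16133.78 − 15870.28| = 263.50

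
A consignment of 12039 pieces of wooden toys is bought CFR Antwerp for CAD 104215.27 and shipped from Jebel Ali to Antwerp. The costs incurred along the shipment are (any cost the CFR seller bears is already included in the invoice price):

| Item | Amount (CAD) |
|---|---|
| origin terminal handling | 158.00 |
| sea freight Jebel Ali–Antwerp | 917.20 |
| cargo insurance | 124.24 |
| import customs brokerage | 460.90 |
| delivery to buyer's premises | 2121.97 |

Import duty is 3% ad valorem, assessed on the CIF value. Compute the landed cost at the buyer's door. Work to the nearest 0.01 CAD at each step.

Total landed cost: CAD 110052.57

CFR: the seller pays costs through ocean freight to the destination port, but not insurance.
Already in the invoice (seller's account under CFR): origin terminal, freight — exclude.
CIF value = CFR price + insurance = 104215.27 + 124.24 = 104339.51
Import duty = 104339.51 × 3% = 3130.19
Buyer bears: insurance 124.24 + brokerage 460.90 + delivery 2121.97 + duty 3130.19 = 5837.30
Landed cost = invoice 104215.27 + 5837.30 = 110052.57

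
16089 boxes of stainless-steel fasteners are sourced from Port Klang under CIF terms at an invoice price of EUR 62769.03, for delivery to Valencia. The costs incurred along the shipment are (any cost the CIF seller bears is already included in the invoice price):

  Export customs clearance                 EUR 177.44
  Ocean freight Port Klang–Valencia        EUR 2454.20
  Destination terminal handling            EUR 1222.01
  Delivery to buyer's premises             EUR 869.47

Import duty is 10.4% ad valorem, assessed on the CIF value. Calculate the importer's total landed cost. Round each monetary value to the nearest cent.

CIF: the seller pays costs through ocean freight and marine insurance to the destination port.
Already in the invoice (seller's account under CIF): export clearance, freight — exclude.
The CIF price already equals the CIF value: 62769.03
Import duty = 62769.03 × 10.4% = 6527.98
Buyer bears: destination terminal 1222.01 + delivery 869.47 + duty 6527.98 = 8619.46
Landed cost = invoice 62769.03 + 8619.46 = 71388.49

Total landed cost: EUR 71388.49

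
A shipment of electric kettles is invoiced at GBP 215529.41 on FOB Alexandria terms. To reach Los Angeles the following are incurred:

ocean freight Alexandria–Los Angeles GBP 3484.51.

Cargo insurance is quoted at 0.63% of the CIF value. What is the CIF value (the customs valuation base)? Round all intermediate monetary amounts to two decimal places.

Let C be the CIF value. C = FOB price + freight + 0.63% × C
C − 0.63% × C = 215529.41 + 3484.51
0.9937 × C = 219013.92
C = 219013.92 / 0.9937 = 220402.46
Insurance premium = 0.63% × 220402.46 = 1388.54

CIF value: GBP 220402.46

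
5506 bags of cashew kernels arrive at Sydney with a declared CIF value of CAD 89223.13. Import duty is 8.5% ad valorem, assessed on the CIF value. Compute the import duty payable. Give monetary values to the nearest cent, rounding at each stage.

Import duty = 89223.13 × 8.5% = 7583.97

Import duty: CAD 7583.97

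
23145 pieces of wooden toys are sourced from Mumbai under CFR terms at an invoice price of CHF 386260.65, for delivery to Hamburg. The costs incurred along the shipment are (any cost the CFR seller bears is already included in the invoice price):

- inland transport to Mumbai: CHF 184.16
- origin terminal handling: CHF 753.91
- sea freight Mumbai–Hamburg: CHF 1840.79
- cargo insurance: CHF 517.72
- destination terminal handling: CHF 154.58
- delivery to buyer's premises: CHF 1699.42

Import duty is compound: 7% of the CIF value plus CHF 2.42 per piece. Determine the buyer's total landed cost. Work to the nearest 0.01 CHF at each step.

Total landed cost: CHF 471717.76

CFR: the seller pays costs through ocean freight to the destination port, but not insurance.
Already in the invoice (seller's account under CFR): inland to port, origin terminal, freight — exclude.
CIF value = CFR price + insurance = 386260.65 + 517.72 = 386778.37
Ad valorem component: 386778.37 × 7% = 27074.49
Specific component: 23145 × 2.42 = 56010.90
Import duty = 27074.49 + 56010.90 = 83085.39
Buyer bears: insurance 517.72 + destination terminal 154.58 + delivery 1699.42 + duty 83085.39 = 85457.11
Landed cost = invoice 386260.65 + 85457.11 = 471717.76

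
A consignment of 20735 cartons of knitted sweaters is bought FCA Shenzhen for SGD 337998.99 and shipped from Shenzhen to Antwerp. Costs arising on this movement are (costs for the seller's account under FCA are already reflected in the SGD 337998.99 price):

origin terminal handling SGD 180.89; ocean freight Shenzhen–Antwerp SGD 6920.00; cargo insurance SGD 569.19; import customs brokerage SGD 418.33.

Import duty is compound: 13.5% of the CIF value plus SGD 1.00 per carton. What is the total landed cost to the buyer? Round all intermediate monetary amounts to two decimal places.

FCA: the seller delivers export-cleared goods to the carrier; the buyer bears costs from that point.
CIF value = FCA price + origin terminal + freight + insurance = 337998.99 + 180.89 + 6920.00 + 569.19 = 345669.07
Ad valorem component: 345669.07 × 13.5% = 46665.32
Specific component: 20735 × 1.00 = 20735.00
Import duty = 46665.32 + 20735.00 = 67400.32
Buyer bears: origin terminal 180.89 + freight 6920.00 + insurance 569.19 + brokerage 418.33 + duty 67400.32 = 75488.73
Landed cost = invoice 337998.99 + 75488.73 = 413487.72

Total landed cost: SGD 413487.72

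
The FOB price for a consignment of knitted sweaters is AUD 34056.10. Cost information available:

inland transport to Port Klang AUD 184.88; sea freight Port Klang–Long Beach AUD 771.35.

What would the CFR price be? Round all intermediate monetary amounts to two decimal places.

CFR price: AUD 34827.45

Not relevant to the conversion: inland to port — on the seller under both FOB and CFR; already in the FOB price and stays in the CFR price.
From FOB to CFR, the seller additionally bears: freight.
CFR price = 34056.10 + 771.35 = 34827.45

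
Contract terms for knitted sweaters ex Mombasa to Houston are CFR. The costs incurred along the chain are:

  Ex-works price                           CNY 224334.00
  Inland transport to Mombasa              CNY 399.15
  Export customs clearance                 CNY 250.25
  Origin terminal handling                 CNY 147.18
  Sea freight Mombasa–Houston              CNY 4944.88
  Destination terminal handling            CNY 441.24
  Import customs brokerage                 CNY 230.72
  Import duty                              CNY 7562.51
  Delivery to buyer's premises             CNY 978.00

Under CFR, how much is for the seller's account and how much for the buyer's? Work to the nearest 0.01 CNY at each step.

Seller: CNY 230075.46; buyer: CNY 9212.47

CFR: the seller pays costs through ocean freight to the destination port, but not insurance.
Seller's account: goods 224334.00 + inland to port 399.15 + export clearance 250.25 + origin terminal 147.18 + freight 4944.88 = 230075.46
Buyer's account: destination terminal 441.24 + brokerage 230.72 + duty 7562.51 + delivery 978.00 = 9212.47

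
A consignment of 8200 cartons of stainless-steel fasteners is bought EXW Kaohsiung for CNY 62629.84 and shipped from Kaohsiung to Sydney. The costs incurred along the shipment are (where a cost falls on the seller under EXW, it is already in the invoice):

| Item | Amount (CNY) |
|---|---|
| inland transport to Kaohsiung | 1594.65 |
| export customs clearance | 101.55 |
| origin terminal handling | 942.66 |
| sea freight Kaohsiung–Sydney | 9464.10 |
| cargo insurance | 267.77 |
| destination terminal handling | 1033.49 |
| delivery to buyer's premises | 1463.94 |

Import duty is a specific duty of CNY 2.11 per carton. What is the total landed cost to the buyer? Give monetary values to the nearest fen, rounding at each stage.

Total landed cost: CNY 94800.00

EXW: the seller makes goods available at their premises; the buyer bears all onward costs.
CIF value = EXW price + inland to port + export clearance + origin terminal + freight + insurance = 62629.84 + 1594.65 + 101.55 + 942.66 + 9464.10 + 267.77 = 75000.57
Import duty = 8200 × 2.11 = 17302.00
Buyer bears: inland to port 1594.65 + export clearance 101.55 + origin terminal 942.66 + freight 9464.10 + insurance 267.77 + destination terminal 1033.49 + delivery 1463.94 + duty 17302.00 = 32170.16
Landed cost = invoice 62629.84 + 32170.16 = 94800.00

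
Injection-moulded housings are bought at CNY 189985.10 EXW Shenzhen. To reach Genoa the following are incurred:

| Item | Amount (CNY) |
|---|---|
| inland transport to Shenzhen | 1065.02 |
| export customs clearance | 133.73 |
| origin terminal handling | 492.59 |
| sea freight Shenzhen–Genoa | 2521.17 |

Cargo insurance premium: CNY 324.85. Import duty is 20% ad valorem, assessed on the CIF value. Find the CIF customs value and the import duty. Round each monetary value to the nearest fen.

CIF value: CNY 194522.46; import duty: CNY 38904.49

CIF = EXW price + pre-shipment costs + freight + insurance
CIF = 189985.10 + 1065.02 + 133.73 + 492.59 + 2521.17 + 324.85 = 194522.46
Import duty = 194522.46 × 20% = 38904.49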